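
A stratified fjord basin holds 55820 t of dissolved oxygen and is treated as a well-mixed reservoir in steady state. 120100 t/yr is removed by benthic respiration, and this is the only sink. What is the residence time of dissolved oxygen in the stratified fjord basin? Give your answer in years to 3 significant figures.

0.465 yr

τ = M / F = 55820 / 120100 = 0.4648 yr.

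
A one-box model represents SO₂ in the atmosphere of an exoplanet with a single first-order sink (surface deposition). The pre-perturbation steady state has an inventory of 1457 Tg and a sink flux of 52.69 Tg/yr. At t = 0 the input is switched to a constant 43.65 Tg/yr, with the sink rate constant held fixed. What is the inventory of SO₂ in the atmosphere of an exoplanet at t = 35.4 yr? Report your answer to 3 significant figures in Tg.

The sink rate constant is k = F₀/M₀ = 52.69/1457 = 0.03616 yr⁻¹.
Solving dM/dt = F₁ − kM with M(0) = M₀ gives M(t) = F₁/k + (M₀ − F₁/k)·e^(−kt).
F₁/k = 43.65/0.03616 = 1207.0 Tg; kt = 0.03616 × 35.4 = 1.280, e^(−kt) = 0.2780.
M(35.4) = 1207.0 + (1457 − 1207.0) × 0.2780 = 1207.0 + 69.49 = 1276.5 Tg.

1280 Tg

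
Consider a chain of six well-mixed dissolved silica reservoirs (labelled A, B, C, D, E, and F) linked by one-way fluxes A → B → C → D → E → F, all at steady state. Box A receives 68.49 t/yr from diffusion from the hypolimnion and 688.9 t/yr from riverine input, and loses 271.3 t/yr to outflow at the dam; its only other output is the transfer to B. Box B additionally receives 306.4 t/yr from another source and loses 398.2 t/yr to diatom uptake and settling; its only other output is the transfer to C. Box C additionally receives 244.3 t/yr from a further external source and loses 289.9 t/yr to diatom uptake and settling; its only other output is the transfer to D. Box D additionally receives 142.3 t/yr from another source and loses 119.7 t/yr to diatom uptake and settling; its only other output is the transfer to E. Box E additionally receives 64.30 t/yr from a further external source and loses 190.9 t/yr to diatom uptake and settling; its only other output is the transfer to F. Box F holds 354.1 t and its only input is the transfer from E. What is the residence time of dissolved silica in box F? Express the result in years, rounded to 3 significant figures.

1.45 yr

Box A: F(A→B) = (68.49 + 688.9) − 271.3 = 486.09 t/yr.
Box B: F(B→C) = (486.09 + 306.4) − 398.2 = 394.29 t/yr.
Box C: F(C→D) = (394.29 + 244.3) − 289.9 = 348.69 t/yr.
Box D: F(D→E) = (348.69 + 142.3) − 119.7 = 371.29 t/yr.
Box E: F(E→F) = (371.29 + 64.30) − 190.9 = 244.69 t/yr.
Box F throughput = its input = 244.69 t/yr; τ = 354.1 / 244.69 = 1.447 yr.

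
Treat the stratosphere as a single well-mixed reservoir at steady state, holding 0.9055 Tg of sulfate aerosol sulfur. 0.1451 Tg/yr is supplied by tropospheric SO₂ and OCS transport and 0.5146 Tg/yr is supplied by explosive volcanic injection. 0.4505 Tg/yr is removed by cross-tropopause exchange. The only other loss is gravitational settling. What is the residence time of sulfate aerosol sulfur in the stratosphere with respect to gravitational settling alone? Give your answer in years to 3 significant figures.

4.33 yr

At steady state ΣF_in = ΣF_out.
ΣF_in = 0.1451 + 0.5146 = 0.65970 Tg/yr.
Gravitational settling flux = ΣF_in − (0.4505) = 0.65970 − 0.4505 = 0.2092 Tg/yr.
τ = M / F = 0.9055 / 0.2092 = 4.328 yr.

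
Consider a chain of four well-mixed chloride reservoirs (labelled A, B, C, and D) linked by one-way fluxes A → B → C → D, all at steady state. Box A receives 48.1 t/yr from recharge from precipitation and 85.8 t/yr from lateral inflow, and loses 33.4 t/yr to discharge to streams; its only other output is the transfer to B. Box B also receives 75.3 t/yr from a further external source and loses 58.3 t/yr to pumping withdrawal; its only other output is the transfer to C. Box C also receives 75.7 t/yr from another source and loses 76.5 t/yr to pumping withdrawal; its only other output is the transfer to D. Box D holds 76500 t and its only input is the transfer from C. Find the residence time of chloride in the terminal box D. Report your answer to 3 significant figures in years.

656 yr

Box A: F(A→B) = (48.1 + 85.8) − 33.4 = 100.50 t/yr.
Box B: F(B→C) = (100.50 + 75.3) − 58.3 = 117.50 t/yr.
Box C: F(C→D) = (117.50 + 75.7) − 76.5 = 116.70 t/yr.
Box D throughput = its input = 116.70 t/yr; τ = 76500 / 116.70 = 655.5 yr.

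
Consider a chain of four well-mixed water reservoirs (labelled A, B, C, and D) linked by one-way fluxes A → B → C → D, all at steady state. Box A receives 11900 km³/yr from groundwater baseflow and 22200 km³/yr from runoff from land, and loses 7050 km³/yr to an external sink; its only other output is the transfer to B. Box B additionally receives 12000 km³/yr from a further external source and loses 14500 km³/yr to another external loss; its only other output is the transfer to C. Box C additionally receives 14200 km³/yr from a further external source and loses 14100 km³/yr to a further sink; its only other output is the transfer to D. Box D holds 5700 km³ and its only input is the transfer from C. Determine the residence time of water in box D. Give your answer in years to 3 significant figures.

Box A: F(A→B) = (11900 + 22200) − 7050 = 27050 km³/yr.
Box B: F(B→C) = (27050 + 12000) − 14500 = 24550 km³/yr.
Box C: F(C→D) = (24550 + 14200) − 14100 = 24650 km³/yr.
Box D throughput = its input = 24650 km³/yr; τ = 5700 / 24650 = 0.2312 yr.

0.231 yr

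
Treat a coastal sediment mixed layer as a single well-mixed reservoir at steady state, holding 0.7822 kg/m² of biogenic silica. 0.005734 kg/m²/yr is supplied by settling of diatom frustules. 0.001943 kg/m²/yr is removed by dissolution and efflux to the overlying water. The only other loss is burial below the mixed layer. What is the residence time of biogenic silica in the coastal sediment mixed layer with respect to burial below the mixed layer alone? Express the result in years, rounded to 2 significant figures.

210 yr

At steady state ΣF_in = ΣF_out.
ΣF_in = 0.0057340 kg/m²/yr.
Burial below the mixed layer flux = ΣF_in − (0.001943) = 0.0057340 − 0.001943 = 0.003791 kg/m²/yr.
τ = M / F = 0.7822 / 0.003791 = 206.3 yr.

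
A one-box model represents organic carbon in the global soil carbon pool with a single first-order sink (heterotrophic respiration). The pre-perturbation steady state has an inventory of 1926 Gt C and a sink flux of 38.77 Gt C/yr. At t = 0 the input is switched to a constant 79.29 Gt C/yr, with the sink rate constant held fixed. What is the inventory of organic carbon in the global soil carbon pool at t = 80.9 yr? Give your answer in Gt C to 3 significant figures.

τ = M₀/F₀ = 1926/38.77 = 49.68 yr; rate constant k = 1/τ.
New steady state M_∞ = F₁/k = F₁·τ = 79.29 × 49.68 = 3938.9 Gt C.
M(t) = M_∞ + (M₀ − M_∞)·e^(−t/τ); t/τ = 80.9/49.68 = 1.629, so e^(−t/τ) = 0.1962.
M(t) = 3938.9 − 2013 × 0.1962 = 3544.0 Gt C.

3540 Gt C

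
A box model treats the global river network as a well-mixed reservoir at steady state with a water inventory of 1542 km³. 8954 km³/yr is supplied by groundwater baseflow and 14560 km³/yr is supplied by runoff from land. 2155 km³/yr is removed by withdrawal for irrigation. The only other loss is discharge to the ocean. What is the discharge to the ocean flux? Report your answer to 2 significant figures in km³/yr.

21000 km³/yr

At steady state ΣF_in = ΣF_out.
ΣF_in = 8954 + 14560 = 23514 km³/yr.
Discharge to the ocean flux = ΣF_in − (2155) = 23514 − 2155 = 21360 km³/yr.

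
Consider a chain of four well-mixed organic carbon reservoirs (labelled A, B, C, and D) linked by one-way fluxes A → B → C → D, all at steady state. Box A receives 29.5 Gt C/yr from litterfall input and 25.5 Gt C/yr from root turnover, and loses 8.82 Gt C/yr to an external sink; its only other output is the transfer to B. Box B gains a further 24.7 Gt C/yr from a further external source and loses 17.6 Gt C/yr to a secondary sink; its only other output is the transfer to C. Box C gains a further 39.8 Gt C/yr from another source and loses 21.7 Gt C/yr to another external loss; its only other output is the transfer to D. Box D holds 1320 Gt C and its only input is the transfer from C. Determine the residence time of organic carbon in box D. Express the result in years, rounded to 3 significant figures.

18.5 yr

Box A: F(A→B) = (29.5 + 25.5) − 8.82 = 46.180 Gt C/yr.
Box B: F(B→C) = (46.180 + 24.7) − 17.6 = 53.280 Gt C/yr.
Box C: F(C→D) = (53.280 + 39.8) − 21.7 = 71.380 Gt C/yr.
Box D throughput = its input = 71.380 Gt C/yr; τ = 1320 / 71.380 = 18.49 yr.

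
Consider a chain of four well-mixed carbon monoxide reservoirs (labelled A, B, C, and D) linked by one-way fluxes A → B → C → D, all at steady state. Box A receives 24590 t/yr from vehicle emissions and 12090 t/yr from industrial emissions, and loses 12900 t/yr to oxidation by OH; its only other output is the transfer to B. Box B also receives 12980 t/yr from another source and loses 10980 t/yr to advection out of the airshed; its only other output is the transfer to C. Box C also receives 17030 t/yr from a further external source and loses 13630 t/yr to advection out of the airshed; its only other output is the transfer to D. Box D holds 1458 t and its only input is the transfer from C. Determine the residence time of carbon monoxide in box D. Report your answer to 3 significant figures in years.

0.0500 yr

Box A: F(A→B) = (24590 + 12090) − 12900 = 23780 t/yr.
Box B: F(B→C) = (23780 + 12980) − 10980 = 25780 t/yr.
Box C: F(C→D) = (25780 + 17030) − 13630 = 29180 t/yr.
Box D throughput = its input = 29180 t/yr; τ = 1458 / 29180 = 0.04997 yr.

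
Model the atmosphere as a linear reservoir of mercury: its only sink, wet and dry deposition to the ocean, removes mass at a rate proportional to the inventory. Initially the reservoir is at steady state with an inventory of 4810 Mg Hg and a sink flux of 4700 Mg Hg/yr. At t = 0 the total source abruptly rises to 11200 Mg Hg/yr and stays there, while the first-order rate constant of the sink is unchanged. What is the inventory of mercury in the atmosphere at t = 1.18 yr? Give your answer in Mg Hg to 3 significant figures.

Residence time τ = M₀/F₀ = 1.023 yr. The eventual steady state is M_∞ = M₀·(F₁/F₀) = 4810 × 11200/4700 = 11462 Mg Hg.
The anomaly ΔM(t) = M(t) − M_∞ decays as ΔM₀·e^(−t/τ) with ΔM₀ = 4810 − 11462 = −6652 Mg Hg.
At t = 1.18 yr, e^(−t/τ) = e^(−1.153) = 0.3157, so ΔM = −2100 Mg Hg and M = 11462 − 2100 = 9362.2 Mg Hg.

9360 Mg Hg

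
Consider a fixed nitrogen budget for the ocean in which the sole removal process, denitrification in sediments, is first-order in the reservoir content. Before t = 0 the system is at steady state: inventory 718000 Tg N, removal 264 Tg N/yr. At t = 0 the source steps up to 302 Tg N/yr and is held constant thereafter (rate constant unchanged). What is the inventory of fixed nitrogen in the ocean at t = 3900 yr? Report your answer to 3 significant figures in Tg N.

797000 Tg N

Residence time τ = M₀/F₀ = 2720 yr. The eventual steady state is M_∞ = M₀·(F₁/F₀) = 718000 × 302/264 = 821350 Tg N.
The anomaly ΔM(t) = M(t) − M_∞ decays as ΔM₀·e^(−t/τ) with ΔM₀ = 718000 − 821350 = −103300 Tg N.
At t = 3900 yr, e^(−t/τ) = e^(−1.434) = 0.2384, so ΔM = −24630 Tg N and M = 821350 − 24630 = 796710 Tg N.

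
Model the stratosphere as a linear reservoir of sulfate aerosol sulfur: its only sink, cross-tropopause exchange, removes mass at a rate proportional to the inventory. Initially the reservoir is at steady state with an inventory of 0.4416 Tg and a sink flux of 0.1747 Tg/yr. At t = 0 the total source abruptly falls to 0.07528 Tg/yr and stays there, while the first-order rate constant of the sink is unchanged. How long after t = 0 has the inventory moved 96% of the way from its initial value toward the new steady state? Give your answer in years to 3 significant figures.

τ = M₀/F₀ = 0.4416/0.1747 = 2.528 yr.
The remaining gap fraction is e^(−t/τ); 96% covered ⇒ e^(−t/τ) = 0.0400.
t = −τ ln(0.0400) = 2.528 × 3.219 = 8.137 yr.

8.14 yr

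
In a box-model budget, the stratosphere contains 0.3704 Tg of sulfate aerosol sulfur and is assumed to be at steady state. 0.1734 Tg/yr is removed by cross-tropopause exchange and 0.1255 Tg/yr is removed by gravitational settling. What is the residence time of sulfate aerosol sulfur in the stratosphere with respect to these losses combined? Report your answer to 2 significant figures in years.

Total removal = 0.1734 + 0.1255 = 0.29890 Tg/yr.
τ = M / ΣF_out = 0.3704 / 0.29890 = 1.239 yr.

1.2 yr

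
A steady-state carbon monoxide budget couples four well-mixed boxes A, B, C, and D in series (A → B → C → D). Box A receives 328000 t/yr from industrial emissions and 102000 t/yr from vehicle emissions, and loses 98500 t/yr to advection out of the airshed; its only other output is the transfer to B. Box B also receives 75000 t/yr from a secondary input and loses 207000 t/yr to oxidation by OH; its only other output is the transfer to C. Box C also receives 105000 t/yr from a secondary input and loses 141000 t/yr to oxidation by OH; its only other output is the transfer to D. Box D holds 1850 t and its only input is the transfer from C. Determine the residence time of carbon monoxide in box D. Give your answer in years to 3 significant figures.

0.0113 yr

Box A: F(A→B) = (328000 + 102000) − 98500 = 331500 t/yr.
Box B: F(B→C) = (331500 + 75000) − 207000 = 199500 t/yr.
Box C: F(C→D) = (199500 + 105000) − 141000 = 163500 t/yr.
Box D throughput = its input = 163500 t/yr; τ = 1850 / 163500 = 0.01131 yr.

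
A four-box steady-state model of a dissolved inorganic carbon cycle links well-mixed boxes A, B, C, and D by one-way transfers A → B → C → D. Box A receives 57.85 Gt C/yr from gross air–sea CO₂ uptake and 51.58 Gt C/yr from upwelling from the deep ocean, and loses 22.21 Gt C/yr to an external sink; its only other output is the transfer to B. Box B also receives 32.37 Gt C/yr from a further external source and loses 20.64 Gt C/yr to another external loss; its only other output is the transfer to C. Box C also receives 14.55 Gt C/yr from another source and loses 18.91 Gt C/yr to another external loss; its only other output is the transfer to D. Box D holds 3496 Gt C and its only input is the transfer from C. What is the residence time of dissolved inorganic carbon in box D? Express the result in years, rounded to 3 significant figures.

Box A: F(A→B) = (57.85 + 51.58) − 22.21 = 87.220 Gt C/yr.
Box B: F(B→C) = (87.220 + 32.37) − 20.64 = 98.950 Gt C/yr.
Box C: F(C→D) = (98.950 + 14.55) − 18.91 = 94.590 Gt C/yr.
Box D throughput = its input = 94.590 Gt C/yr; τ = 3496 / 94.590 = 36.96 yr.

37.0 yr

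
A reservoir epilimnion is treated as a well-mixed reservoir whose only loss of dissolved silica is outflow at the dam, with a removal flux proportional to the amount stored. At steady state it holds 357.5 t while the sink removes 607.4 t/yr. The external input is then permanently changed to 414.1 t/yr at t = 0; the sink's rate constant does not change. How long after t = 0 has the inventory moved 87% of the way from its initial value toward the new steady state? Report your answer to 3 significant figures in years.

τ = M₀/F₀ = 357.5/607.4 = 0.5886 yr.
The remaining gap fraction is e^(−t/τ); 87% covered ⇒ e^(−t/τ) = 0.130.
t = −τ ln(0.130) = 0.5886 × 2.040 = 1.201 yr.

1.20 yr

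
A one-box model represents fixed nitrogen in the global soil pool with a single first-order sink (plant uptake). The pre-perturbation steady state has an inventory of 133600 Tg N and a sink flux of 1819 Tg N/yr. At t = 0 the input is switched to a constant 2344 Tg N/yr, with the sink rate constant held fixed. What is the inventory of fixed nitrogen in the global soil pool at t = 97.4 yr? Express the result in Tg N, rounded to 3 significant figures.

162000 Tg N

The sink rate constant is k = F₀/M₀ = 1819/133600 = 0.01362 yr⁻¹.
Solving dM/dt = F₁ − kM with M(0) = M₀ gives M(t) = F₁/k + (M₀ − F₁/k)·e^(−kt).
F₁/k = 2344/0.01362 = 172160 Tg N; kt = 0.01362 × 97.4 = 1.326, e^(−kt) = 0.2655.
M(97.4) = 172160 + (133600 − 172160) × 0.2655 = 172160 − 10240 = 161920 Tg N.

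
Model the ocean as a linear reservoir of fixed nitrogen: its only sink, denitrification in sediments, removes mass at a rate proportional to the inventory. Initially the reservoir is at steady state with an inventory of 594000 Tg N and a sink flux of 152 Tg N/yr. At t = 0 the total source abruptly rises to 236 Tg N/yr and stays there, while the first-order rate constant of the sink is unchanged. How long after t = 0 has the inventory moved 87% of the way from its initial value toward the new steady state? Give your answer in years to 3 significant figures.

τ = M₀/F₀ = 594000/152 = 3908 yr.
The remaining gap fraction is e^(−t/τ); 87% covered ⇒ e^(−t/τ) = 0.130.
t = −τ ln(0.130) = 3908 × 2.040 = 7973 yr.

7970 yr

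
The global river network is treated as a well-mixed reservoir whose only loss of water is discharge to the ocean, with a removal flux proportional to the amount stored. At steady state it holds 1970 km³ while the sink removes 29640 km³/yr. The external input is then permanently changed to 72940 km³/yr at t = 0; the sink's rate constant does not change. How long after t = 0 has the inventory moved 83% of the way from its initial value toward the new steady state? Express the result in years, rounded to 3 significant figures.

τ = M₀/F₀ = 1970/29640 = 0.06646 yr.
The remaining gap fraction is e^(−t/τ); 83% covered ⇒ e^(−t/τ) = 0.170.
t = −τ ln(0.170) = 0.06646 × 1.772 = 0.1178 yr.

0.118 yr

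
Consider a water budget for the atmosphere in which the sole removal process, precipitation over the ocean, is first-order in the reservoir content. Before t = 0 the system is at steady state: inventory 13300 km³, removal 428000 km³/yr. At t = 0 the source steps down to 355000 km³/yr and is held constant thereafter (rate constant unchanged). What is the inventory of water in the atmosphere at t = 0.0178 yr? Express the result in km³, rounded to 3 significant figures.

Residence time τ = M₀/F₀ = 0.03107 yr. The eventual steady state is M_∞ = M₀·(F₁/F₀) = 13300 × 355000/428000 = 11032 km³.
The anomaly ΔM(t) = M(t) − M_∞ decays as ΔM₀·e^(−t/τ) with ΔM₀ = 13300 − 11032 = 2268 km³.
At t = 0.0178 yr, e^(−t/τ) = e^(−0.5728) = 0.5639, so ΔM = 1279 km³ and M = 11032 + 1279 = 12311 km³.

12300 km³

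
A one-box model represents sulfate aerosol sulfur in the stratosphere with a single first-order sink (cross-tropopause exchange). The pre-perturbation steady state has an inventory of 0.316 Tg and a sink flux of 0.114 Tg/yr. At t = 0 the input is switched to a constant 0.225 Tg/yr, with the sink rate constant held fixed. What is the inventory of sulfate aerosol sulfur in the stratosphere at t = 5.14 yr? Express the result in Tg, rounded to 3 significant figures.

Residence time τ = M₀/F₀ = 2.772 yr. The eventual steady state is M_∞ = M₀·(F₁/F₀) = 0.316 × 0.225/0.114 = 0.62368 Tg.
The anomaly ΔM(t) = M(t) − M_∞ decays as ΔM₀·e^(−t/τ) with ΔM₀ = 0.316 − 0.62368 = −0.3077 Tg.
At t = 5.14 yr, e^(−t/τ) = e^(−1.854) = 0.1566, so ΔM = −0.04817 Tg and M = 0.62368 − 0.04817 = 0.57551 Tg.

0.576 Tg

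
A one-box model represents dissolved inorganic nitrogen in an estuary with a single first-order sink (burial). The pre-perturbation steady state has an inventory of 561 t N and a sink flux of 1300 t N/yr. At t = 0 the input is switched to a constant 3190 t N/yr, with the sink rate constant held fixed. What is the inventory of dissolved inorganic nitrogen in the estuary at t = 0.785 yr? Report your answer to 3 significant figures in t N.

1240 t N

Residence time τ = M₀/F₀ = 0.4315 yr. The eventual steady state is M_∞ = M₀·(F₁/F₀) = 561 × 3190/1300 = 1376.6 t N.
The anomaly ΔM(t) = M(t) − M_∞ decays as ΔM₀·e^(−t/τ) with ΔM₀ = 561 − 1376.6 = −815.6 t N.
At t = 0.785 yr, e^(−t/τ) = e^(−1.819) = 0.1622, so ΔM = −132.3 t N and M = 1376.6 − 132.3 = 1244.3 t N.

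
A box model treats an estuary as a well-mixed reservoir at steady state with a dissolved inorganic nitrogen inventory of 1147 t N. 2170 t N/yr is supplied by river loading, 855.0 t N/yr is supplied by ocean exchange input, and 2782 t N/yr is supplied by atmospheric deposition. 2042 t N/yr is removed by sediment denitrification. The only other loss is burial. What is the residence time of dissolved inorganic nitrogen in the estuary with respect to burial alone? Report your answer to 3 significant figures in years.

0.305 yr

At steady state ΣF_in = ΣF_out.
ΣF_in = 2170 + 855.0 + 2782 = 5807.0 t N/yr.
Burial flux = ΣF_in − (2042) = 5807.0 − 2042 = 3765 t N/yr.
τ = M / F = 1147 / 3765 = 0.3046 yr.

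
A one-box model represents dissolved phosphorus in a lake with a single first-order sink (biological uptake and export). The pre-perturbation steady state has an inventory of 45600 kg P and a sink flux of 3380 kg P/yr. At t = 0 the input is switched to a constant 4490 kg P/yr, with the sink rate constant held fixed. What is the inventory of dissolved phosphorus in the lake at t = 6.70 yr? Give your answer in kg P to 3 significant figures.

τ = M₀/F₀ = 45600/3380 = 13.49 yr; rate constant k = 1/τ.
New steady state M_∞ = F₁/k = F₁·τ = 4490 × 13.49 = 60575 kg P.
M(t) = M_∞ + (M₀ − M_∞)·e^(−t/τ); t/τ = 6.70/13.49 = 0.4966, so e^(−t/τ) = 0.6086.
M(t) = 60575 − 14980 × 0.6086 = 51462 kg P.

51500 kg P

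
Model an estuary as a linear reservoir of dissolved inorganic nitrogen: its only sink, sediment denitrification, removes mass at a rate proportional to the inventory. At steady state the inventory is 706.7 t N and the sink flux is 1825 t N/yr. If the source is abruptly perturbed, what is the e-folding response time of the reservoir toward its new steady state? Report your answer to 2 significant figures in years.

For a linear reservoir the response time equals the residence time τ = M/F.
τ = 706.7 / 1825 = 0.3872 yr.

0.39 yr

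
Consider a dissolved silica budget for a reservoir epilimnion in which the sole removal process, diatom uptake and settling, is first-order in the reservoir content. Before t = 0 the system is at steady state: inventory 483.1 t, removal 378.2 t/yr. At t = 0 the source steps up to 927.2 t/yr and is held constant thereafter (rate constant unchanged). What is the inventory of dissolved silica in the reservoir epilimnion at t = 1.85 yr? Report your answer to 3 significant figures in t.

1020 t

Residence time τ = M₀/F₀ = 1.277 yr. The eventual steady state is M_∞ = M₀·(F₁/F₀) = 483.1 × 927.2/378.2 = 1184.4 t.
The anomaly ΔM(t) = M(t) − M_∞ decays as ΔM₀·e^(−t/τ) with ΔM₀ = 483.1 − 1184.4 = −701.3 t.
At t = 1.85 yr, e^(−t/τ) = e^(−1.448) = 0.2350, so ΔM = −164.8 t and M = 1184.4 − 164.8 = 1019.6 t.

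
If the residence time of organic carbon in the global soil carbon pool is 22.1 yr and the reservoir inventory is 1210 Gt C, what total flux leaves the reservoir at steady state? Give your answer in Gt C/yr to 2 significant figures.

F = M / τ = 1210 / 22.1 = 54.75 Gt C/yr.

55 Gt C/yr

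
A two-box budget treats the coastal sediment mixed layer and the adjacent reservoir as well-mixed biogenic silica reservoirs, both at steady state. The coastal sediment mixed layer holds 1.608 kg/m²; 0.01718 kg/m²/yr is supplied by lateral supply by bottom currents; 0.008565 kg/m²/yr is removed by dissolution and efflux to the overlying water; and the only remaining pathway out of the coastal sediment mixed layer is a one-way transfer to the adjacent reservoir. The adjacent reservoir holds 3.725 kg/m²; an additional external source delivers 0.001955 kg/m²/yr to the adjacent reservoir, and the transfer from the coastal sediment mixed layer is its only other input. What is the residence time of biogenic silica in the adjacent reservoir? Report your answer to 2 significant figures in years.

350 yr

Balance the coastal sediment mixed layer: ΣF_in = 0.017180 kg/m²/yr.
Transfer to the adjacent reservoir = ΣF_in − (0.008565) = 0.0086150 kg/m²/yr.
Total input to the adjacent reservoir = 0.0086150 + 0.001955 = 0.010570 kg/m²/yr; at steady state this equals its total output.
τ = M / F = 3.725 / 0.010570 = 352.4 yr.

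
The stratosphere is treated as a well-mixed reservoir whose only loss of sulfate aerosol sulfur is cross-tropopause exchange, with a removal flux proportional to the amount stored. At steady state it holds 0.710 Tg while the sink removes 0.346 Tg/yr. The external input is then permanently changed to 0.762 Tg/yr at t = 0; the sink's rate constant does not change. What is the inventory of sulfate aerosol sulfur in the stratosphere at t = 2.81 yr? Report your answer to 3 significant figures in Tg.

1.35 Tg

The sink rate constant is k = F₀/M₀ = 0.346/0.710 = 0.4873 yr⁻¹.
Solving dM/dt = F₁ − kM with M(0) = M₀ gives M(t) = F₁/k + (M₀ − F₁/k)·e^(−kt).
F₁/k = 0.762/0.4873 = 1.5636 Tg; kt = 0.4873 × 2.81 = 1.369, e^(−kt) = 0.2543.
M(2.81) = 1.5636 + (0.710 − 1.5636) × 0.2543 = 1.5636 − 0.2171 = 1.3466 Tg.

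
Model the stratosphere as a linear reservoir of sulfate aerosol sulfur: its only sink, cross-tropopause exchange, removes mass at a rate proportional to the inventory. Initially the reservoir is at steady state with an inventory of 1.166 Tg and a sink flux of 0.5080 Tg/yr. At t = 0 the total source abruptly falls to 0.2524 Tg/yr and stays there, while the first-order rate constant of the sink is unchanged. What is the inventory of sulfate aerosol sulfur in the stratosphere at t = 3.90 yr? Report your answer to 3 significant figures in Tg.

0.687 Tg

Residence time τ = M₀/F₀ = 2.295 yr. The eventual steady state is M_∞ = M₀·(F₁/F₀) = 1.166 × 0.2524/0.5080 = 0.57933 Tg.
The anomaly ΔM(t) = M(t) − M_∞ decays as ΔM₀·e^(−t/τ) with ΔM₀ = 1.166 − 0.57933 = 0.5867 Tg.
At t = 3.90 yr, e^(−t/τ) = e^(−1.699) = 0.1828, so ΔM = 0.1073 Tg and M = 0.57933 + 0.1073 = 0.68659 Tg.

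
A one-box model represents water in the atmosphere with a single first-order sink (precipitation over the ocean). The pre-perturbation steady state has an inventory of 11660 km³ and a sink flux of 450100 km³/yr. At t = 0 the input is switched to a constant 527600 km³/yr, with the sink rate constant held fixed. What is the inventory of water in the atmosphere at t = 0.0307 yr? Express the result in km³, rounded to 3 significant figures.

Residence time τ = M₀/F₀ = 0.02591 yr. The eventual steady state is M_∞ = M₀·(F₁/F₀) = 11660 × 527600/450100 = 13668 km³.
The anomaly ΔM(t) = M(t) − M_∞ decays as ΔM₀·e^(−t/τ) with ΔM₀ = 11660 − 13668 = −2008 km³.
At t = 0.0307 yr, e^(−t/τ) = e^(−1.185) = 0.3057, so ΔM = −613.8 km³ and M = 13668 − 613.8 = 13054 km³.

13100 km³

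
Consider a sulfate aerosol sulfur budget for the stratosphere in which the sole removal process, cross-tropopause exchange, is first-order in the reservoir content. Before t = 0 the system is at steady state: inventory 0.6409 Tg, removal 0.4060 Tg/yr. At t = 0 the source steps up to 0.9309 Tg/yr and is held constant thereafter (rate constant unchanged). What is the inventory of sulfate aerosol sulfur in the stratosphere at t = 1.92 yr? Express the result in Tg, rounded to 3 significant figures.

τ = M₀/F₀ = 0.6409/0.4060 = 1.579 yr; rate constant k = 1/τ.
New steady state M_∞ = F₁/k = F₁·τ = 0.9309 × 1.579 = 1.4695 Tg.
M(t) = M_∞ + (M₀ − M_∞)·e^(−t/τ); t/τ = 1.92/1.579 = 1.216, so e^(−t/τ) = 0.2963.
M(t) = 1.4695 − 0.8286 × 0.2963 = 1.2240 Tg.

1.22 Tg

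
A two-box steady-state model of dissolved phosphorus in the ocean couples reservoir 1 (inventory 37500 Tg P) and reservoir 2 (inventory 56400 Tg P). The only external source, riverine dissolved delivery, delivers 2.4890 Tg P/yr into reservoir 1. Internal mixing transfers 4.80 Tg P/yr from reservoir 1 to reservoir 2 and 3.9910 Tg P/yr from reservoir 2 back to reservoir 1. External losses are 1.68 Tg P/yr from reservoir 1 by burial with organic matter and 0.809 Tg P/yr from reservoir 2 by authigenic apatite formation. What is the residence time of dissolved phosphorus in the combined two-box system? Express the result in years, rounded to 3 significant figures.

37700 yr

For the system as a whole, the A↔B exchange is internal and contributes nothing to the throughput; only the external sinks remove mass.
M_total = 37500 + 56400 = 93900 Tg P.
ΣF_external_out = 1.68 + 0.809 = 2.4890 Tg P/yr.
τ = M_total / ΣF_ext = 93900 / 2.4890 = 37730 yr.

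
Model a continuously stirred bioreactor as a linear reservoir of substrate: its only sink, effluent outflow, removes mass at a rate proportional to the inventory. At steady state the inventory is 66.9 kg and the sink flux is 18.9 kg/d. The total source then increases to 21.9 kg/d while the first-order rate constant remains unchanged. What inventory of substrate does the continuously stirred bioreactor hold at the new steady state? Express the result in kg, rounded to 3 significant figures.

77.5 kg

Rate constant k = F/M = 18.9 / 66.9 = 0.2825 d⁻¹.
At the new steady state, source = k·M_new ⇒ M_new = 21.9 / 0.2825 = 77.52 kg.
(Equivalently M_new = M × F_new/F_old = 66.9 × 21.9/18.9.)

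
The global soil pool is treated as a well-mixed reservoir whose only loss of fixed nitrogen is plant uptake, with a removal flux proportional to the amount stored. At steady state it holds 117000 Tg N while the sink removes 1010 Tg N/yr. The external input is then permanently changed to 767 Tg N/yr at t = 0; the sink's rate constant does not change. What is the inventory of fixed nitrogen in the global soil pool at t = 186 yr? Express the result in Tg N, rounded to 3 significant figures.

τ = M₀/F₀ = 117000/1010 = 115.8 yr; rate constant k = 1/τ.
New steady state M_∞ = F₁/k = F₁·τ = 767 × 115.8 = 88850 Tg N.
M(t) = M_∞ + (M₀ − M_∞)·e^(−t/τ); t/τ = 186/115.8 = 1.606, so e^(−t/τ) = 0.2008.
M(t) = 88850 + 28150 × 0.2008 = 94502 Tg N.

94500 Tg N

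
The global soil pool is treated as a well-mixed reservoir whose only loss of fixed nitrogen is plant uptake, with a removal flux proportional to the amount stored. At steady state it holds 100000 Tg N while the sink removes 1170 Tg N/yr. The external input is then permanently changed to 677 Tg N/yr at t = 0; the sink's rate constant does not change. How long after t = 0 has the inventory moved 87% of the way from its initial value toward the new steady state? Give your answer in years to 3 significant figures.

174 yr

τ = M₀/F₀ = 100000/1170 = 85.47 yr.
The remaining gap fraction is e^(−t/τ); 87% covered ⇒ e^(−t/τ) = 0.130.
t = −τ ln(0.130) = 85.47 × 2.040 = 174.4 yr.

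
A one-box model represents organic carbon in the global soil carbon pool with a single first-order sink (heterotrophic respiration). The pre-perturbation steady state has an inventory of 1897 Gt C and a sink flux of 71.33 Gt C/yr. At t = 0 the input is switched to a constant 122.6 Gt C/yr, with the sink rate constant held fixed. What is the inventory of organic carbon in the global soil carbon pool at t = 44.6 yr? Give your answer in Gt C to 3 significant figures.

3010 Gt C

τ = M₀/F₀ = 1897/71.33 = 26.59 yr; rate constant k = 1/τ.
New steady state M_∞ = F₁/k = F₁·τ = 122.6 × 26.59 = 3260.5 Gt C.
M(t) = M_∞ + (M₀ − M_∞)·e^(−t/τ); t/τ = 44.6/26.59 = 1.677, so e^(−t/τ) = 0.1869.
M(t) = 3260.5 − 1364 × 0.1869 = 3005.6 Gt C.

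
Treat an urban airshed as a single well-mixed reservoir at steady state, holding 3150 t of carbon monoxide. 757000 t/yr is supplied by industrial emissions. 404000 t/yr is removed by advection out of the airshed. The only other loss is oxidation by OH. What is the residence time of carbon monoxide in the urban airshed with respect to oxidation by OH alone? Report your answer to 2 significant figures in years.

0.0089 yr

At steady state ΣF_in = ΣF_out.
ΣF_in = 757000 t/yr.
Oxidation by OH flux = ΣF_in − (404000) = 757000 − 404000 = 353000 t/yr.
τ = M / F = 3150 / 353000 = 0.008924 yr.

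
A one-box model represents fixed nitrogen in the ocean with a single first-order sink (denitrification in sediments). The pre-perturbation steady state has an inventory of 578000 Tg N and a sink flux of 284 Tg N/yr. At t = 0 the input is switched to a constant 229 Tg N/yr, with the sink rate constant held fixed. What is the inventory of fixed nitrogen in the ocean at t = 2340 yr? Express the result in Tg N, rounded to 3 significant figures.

502000 Tg N

Residence time τ = M₀/F₀ = 2035 yr. The eventual steady state is M_∞ = M₀·(F₁/F₀) = 578000 × 229/284 = 466060 Tg N.
The anomaly ΔM(t) = M(t) − M_∞ decays as ΔM₀·e^(−t/τ) with ΔM₀ = 578000 − 466060 = 111900 Tg N.
At t = 2340 yr, e^(−t/τ) = e^(−1.150) = 0.3167, so ΔM = 35450 Tg N and M = 466060 + 35450 = 501520 Tg N.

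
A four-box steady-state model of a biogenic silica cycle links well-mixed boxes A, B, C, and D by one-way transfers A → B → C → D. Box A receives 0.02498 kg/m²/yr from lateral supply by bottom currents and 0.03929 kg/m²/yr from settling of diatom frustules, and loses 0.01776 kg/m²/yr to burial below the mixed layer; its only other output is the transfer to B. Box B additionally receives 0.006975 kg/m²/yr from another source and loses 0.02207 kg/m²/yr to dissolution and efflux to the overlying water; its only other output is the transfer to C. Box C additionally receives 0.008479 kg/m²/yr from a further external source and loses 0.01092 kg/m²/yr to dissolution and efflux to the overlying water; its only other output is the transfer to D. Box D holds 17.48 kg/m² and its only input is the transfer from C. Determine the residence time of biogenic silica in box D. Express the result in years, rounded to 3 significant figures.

603 yr

Box A: F(A→B) = (0.02498 + 0.03929) − 0.01776 = 0.046510 kg/m²/yr.
Box B: F(B→C) = (0.046510 + 0.006975) − 0.02207 = 0.031415 kg/m²/yr.
Box C: F(C→D) = (0.031415 + 0.008479) − 0.01092 = 0.028974 kg/m²/yr.
Box D throughput = its input = 0.028974 kg/m²/yr; τ = 17.48 / 0.028974 = 603.3 yr.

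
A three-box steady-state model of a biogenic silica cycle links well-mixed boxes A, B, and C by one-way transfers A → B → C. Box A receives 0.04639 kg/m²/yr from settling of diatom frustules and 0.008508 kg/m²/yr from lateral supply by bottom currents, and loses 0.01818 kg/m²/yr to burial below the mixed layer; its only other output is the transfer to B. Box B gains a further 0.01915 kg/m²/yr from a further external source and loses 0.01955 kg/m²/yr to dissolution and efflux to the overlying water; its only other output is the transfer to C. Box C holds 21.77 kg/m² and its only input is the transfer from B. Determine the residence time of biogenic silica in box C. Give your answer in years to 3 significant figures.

Box A: F(A→B) = (0.04639 + 0.008508) − 0.01818 = 0.036718 kg/m²/yr.
Box B: F(B→C) = (0.036718 + 0.01915) − 0.01955 = 0.036318 kg/m²/yr.
Box C throughput = its input = 0.036318 kg/m²/yr; τ = 21.77 / 0.036318 = 599.4 yr.

599 yr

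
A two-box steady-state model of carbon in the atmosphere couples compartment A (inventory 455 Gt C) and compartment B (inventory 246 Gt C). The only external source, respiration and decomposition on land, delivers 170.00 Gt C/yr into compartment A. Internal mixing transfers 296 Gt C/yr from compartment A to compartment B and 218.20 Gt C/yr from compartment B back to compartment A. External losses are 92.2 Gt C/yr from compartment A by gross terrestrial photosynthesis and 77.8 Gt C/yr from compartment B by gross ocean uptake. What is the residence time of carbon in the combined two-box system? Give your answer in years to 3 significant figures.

Treat the two boxes together as one reservoir: the mixing fluxes between them are internal recycling, so τ = ΣM / Σ(external losses).
M_total = 455 + 246 = 701.00 Gt C.
ΣF_external_out = 92.2 + 77.8 = 170.00 Gt C/yr.
τ = M_total / ΣF_ext = 701.00 / 170.00 = 4.124 yr.

4.12 yr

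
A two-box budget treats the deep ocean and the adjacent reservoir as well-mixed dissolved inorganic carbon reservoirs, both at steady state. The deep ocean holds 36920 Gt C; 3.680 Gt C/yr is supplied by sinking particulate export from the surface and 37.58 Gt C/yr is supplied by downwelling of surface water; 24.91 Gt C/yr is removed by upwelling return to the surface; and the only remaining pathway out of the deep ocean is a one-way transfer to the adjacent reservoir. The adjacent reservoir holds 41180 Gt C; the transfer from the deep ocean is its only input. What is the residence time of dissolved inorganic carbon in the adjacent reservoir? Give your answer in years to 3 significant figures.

Balance the deep ocean: ΣF_in = 3.680 + 37.58 = 41.260 Gt C/yr.
Transfer to the adjacent reservoir = ΣF_in − (24.91) = 16.350 Gt C/yr.
At steady state the output of the adjacent reservoir equals its input, 16.350 Gt C/yr.
τ = M / F = 41180 / 16.350 = 2519 yr.

2520 yr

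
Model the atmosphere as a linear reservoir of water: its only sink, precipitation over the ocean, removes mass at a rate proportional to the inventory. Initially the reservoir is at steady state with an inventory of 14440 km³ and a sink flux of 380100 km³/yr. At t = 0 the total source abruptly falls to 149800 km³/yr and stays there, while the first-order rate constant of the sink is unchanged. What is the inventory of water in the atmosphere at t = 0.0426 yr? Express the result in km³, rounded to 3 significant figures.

Residence time τ = M₀/F₀ = 0.03799 yr. The eventual steady state is M_∞ = M₀·(F₁/F₀) = 14440 × 149800/380100 = 5690.9 km³.
The anomaly ΔM(t) = M(t) − M_∞ decays as ΔM₀·e^(−t/τ) with ΔM₀ = 14440 − 5690.9 = 8749 km³.
At t = 0.0426 yr, e^(−t/τ) = e^(−1.121) = 0.3258, so ΔM = 2851 km³ and M = 5690.9 + 2851 = 8541.7 km³.

8540 km³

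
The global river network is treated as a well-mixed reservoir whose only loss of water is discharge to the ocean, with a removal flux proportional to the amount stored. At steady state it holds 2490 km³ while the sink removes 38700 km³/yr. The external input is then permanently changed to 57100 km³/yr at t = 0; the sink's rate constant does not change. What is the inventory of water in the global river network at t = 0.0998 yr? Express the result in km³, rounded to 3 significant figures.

The sink rate constant is k = F₀/M₀ = 38700/2490 = 15.54 yr⁻¹.
Solving dM/dt = F₁ − kM with M(0) = M₀ gives M(t) = F₁/k + (M₀ − F₁/k)·e^(−kt).
F₁/k = 57100/15.54 = 3673.9 km³; kt = 15.54 × 0.0998 = 1.551, e^(−kt) = 0.2120.
M(0.0998) = 3673.9 + (2490 − 3673.9) × 0.2120 = 3673.9 − 251.0 = 3422.9 km³.

3420 km³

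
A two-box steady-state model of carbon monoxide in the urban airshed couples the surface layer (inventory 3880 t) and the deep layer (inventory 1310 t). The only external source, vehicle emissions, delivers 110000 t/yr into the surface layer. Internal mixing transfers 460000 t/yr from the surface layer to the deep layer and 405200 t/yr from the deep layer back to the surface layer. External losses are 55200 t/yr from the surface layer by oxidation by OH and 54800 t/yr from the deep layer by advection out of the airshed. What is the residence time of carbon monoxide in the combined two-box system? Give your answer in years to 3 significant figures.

For the system as a whole, the A↔B exchange is internal and contributes nothing to the throughput; only the external sinks remove mass.
M_total = 3880 + 1310 = 5190.0 t.
ΣF_external_out = 55200 + 54800 = 110000 t/yr.
τ = M_total / ΣF_ext = 5190.0 / 110000 = 0.04718 yr.

0.0472 yr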